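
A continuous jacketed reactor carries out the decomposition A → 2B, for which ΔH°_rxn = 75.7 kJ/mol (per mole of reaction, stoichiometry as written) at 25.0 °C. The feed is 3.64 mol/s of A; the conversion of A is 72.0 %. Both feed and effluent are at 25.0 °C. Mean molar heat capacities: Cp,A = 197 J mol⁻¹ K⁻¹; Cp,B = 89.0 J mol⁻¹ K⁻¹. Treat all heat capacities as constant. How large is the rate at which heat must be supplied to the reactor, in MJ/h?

Extent of reaction ξ = 0.720 × 3.64 = 2.6208 mol/s
Reaction term: ξ·ΔH°_rxn = 2.6208 × 75.7 = 198.39 kJ/s
Q = ΔH = 198.39 kJ/s = 198.39 kW
Heat supplied = 714.22 MJ/h

Q_in = 714 MJ/h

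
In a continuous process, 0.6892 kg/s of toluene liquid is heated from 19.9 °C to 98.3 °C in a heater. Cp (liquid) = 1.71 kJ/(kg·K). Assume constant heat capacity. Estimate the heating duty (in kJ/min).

Q = 5540 kJ/min

Q = ṁ·Cp·ΔT = 0.6892 × 1.71 × (98.3 − 19.9) = 92.397 kJ/s
Heating duty = 5543.8 kJ/min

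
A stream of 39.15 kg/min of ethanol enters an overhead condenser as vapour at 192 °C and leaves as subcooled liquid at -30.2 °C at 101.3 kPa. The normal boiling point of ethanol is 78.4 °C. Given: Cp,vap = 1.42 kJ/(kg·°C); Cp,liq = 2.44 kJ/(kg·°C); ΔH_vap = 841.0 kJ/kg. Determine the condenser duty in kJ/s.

vapour 192→78.4 °C: -161.31 kJ/kg
condensation at 78.4 °C: -841 kJ/kg
liquid 78.4→-30.2 °C: -264.98 kJ/kg
Δh = -161.31 + -841 + -264.98 = -1267.3 kJ/kg
Q = ṁ·Δh = 39.15 kg/min × -1267.3 kJ/kg = -49615 kJ/min
|Q| = 826.91 kW

Q_c = 827 kJ/s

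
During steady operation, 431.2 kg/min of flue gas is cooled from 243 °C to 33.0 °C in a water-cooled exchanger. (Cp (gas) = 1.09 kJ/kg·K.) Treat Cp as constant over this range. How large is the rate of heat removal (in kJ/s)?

Q = ṁ·Cp·ΔT = 431.2 × 1.09 × (33.0 − 243) = -98702 kJ/min
Converting: 98702 / 60 s = 1645 kW

Q_c = 1650 kJ/s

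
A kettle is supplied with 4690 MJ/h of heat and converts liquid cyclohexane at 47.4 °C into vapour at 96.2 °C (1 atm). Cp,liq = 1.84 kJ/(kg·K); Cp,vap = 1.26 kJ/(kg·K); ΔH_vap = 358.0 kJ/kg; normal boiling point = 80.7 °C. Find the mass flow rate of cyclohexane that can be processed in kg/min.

ṁ = 178 kg/min

Δh = 1.84×(80.7−47.4) + 358.0 + 1.26×(96.2−80.7) = 438.8 kJ/kg
Q = 4690 MJ/h = 1302.8 kJ/s = 78167 kJ/min
ṁ = Q/Δh = 78167 / 438.8 = 178.14 kg/min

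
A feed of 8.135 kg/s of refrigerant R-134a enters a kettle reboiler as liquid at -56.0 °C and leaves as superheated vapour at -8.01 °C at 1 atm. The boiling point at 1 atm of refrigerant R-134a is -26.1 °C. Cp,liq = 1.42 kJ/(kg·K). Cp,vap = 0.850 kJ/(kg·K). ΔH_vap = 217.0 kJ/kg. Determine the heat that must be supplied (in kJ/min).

liquid -56.0→-26.1 °C: 42.458 kJ/kg
vaporisation at -26.1 °C: 217 kJ/kg
vapour -26.1→-8.01 °C: 15.377 kJ/kg
Δh = 42.458 + 217 + 15.377 = 274.83 kJ/kg
Q = ṁ·Δh = 8.135 kg/s × 274.83 kJ/kg = 2235.8 kJ/s
|Q| = 2235.8 kW = 134150 kJ/min

Q = 134000 kJ/min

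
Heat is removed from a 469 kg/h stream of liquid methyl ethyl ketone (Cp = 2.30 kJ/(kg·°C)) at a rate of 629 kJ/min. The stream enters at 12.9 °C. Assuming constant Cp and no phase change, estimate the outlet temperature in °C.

Q = 629 kJ/min = 37740 kJ/h
ΔT = Q/(ṁ·Cp) = 37740/(469×2.30) = 34.987 K
T_out = 12.9 − 34.987 = -22.087 °C

T_out = -22.1 °C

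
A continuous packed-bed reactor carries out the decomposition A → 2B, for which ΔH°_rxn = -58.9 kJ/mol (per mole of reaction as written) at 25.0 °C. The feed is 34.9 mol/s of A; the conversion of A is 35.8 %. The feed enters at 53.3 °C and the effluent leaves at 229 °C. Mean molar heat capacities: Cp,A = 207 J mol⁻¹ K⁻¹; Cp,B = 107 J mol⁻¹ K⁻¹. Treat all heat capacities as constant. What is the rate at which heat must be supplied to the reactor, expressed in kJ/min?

Extent of reaction ξ = 0.358 × 34.9 = 12.494 mol/s
Reaction term: ξ·ΔH°_rxn = 12.494 × -58.9 = -735.91 kJ/s
Sensible, feed 53.3→25 °C: -204.45 kJ/s
Outlet flows (mol/s): A 22.406, B 24.988
Sensible, products 25→229 °C: 1491.6 kJ/s
Q = ΔH = 551.24 kJ/s = 551.24 kW
Heat supplied = 33075 kJ/min

Q_in = 33100 kJ/min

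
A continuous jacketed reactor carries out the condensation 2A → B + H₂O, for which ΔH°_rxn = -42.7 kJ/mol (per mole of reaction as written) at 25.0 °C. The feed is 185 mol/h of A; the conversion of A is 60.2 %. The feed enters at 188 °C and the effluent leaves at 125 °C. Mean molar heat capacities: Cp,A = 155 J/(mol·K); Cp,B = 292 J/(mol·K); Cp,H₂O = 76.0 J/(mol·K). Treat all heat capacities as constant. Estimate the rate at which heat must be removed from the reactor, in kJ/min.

Q_out = 64.4 kJ/min

Extent of reaction ξ = 0.602 × 185 / 2 = 55.685 mol/h
Reaction term: ξ·ΔH°_rxn = 55.685 × -42.7 = -2377.7 kJ/h
Sensible, feed 188→25 °C: -4674 kJ/h
Outlet flows (mol/h): A 73.63, B 55.685, H₂O 55.685
Sensible, products 25→125 °C: 3190.5 kJ/h
Q = ΔH = -3861.3 kJ/h = -1.0726 kW
Heat removed = 64.355 kJ/min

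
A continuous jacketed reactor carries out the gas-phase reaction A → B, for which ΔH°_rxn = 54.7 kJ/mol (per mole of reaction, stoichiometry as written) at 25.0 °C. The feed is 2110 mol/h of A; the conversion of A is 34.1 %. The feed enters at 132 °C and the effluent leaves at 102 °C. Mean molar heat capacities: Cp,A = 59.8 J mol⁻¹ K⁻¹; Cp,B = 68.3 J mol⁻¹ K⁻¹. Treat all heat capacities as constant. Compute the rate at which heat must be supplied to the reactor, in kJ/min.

Q_in = 601 kJ/min

Extent of reaction ξ = 0.341 × 2110 = 719.51 mol/h
Reaction term: ξ·ΔH°_rxn = 719.51 × 54.7 = 39357 kJ/h
Sensible, feed 132→25 °C: -13501 kJ/h
Outlet flows (mol/h): A 1390.5, B 719.51
Sensible, products 25→102 °C: 10187 kJ/h
Q = ΔH = 36043 kJ/h = 10.012 kW
Heat supplied = 600.71 kJ/min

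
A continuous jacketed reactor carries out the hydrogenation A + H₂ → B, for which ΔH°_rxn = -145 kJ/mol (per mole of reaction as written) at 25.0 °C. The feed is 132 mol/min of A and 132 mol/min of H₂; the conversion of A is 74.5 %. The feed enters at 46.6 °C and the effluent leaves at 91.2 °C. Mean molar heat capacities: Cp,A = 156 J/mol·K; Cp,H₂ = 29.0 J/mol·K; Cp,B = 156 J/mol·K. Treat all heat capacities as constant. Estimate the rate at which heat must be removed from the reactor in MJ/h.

Q_out = 802 MJ/h

Extent of reaction ξ = 0.745 × 132 = 98.34 mol/min
Reaction term: ξ·ΔH°_rxn = 98.34 × -145 = -14259 kJ/min
Sensible, feed 46.6→25 °C: -527.47 kJ/min
Outlet flows (mol/min): A 33.66, H₂ 33.66, B 98.34
Sensible, products 25→91.2 °C: 1427.8 kJ/min
Q = ΔH = -13359 kJ/min = -222.65 kW
Heat removed = 801.54 MJ/h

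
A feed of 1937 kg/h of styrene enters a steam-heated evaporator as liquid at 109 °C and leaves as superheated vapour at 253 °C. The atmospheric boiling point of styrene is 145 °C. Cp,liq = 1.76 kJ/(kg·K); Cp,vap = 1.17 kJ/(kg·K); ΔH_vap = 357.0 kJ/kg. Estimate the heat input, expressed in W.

liquid 109→145 °C: 63.36 kJ/kg
vaporisation at 145 °C: 357 kJ/kg
vapour 145→253 °C: 126.36 kJ/kg
Δh = 63.36 + 357 + 126.36 = 546.72 kJ/kg
Q = ṁ·Δh = 1937 kg/h × 546.72 kJ/kg = 1.059e+06 kJ/h
|Q| = 294.17 kW = 294170 W

Q = 294000 W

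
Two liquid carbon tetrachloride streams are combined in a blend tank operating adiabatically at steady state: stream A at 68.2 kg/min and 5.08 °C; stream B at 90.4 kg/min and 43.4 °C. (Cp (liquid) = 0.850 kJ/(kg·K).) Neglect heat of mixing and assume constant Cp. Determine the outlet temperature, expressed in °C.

T_out = 26.9 °C

Adiabatic, steady state ⇒ Σ ṁᵢCp,ᵢ(T_out − Tᵢ) = 0
T_out = Σ ṁᵢCp,ᵢTᵢ / Σ ṁᵢCp,ᵢ
      = 3629.3 / 134.81 = 26.922 °C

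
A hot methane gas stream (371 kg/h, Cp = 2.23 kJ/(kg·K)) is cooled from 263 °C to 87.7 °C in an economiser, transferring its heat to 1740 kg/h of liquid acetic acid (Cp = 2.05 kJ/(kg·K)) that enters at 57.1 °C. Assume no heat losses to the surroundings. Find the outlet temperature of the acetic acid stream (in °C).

Heat released by hot stream: Q = 371 × 2.23 × (263 − 87.7) = 145030 kJ/h
Energy balance on cold side (adiabatic exchanger): Q = ṁ_c·Cp_c·(T_c,out − T_c,in)
T_c,out = 57.1 + 145030/(1740 × 2.05) = 97.759 °C

T_c,out = 97.8 °C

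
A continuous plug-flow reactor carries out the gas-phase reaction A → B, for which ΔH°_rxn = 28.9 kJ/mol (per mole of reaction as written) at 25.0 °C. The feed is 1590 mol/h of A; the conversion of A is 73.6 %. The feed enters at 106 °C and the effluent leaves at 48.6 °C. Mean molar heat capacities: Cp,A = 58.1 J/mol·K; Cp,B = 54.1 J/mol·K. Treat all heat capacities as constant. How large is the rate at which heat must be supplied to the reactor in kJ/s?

Q_in = 7.89 kJ/s

Extent of reaction ξ = 0.736 × 1590 = 1170.2 mol/h
Reaction term: ξ·ΔH°_rxn = 1170.2 × 28.9 = 33820 kJ/h
Sensible, feed 106→25 °C: -7482.7 kJ/h
Outlet flows (mol/h): A 419.76, B 1170.2
Sensible, products 25→48.6 °C: 2069.7 kJ/h
Q = ΔH = 28407 kJ/h = 7.8908 kW
Heat supplied = 7.8908 kJ/s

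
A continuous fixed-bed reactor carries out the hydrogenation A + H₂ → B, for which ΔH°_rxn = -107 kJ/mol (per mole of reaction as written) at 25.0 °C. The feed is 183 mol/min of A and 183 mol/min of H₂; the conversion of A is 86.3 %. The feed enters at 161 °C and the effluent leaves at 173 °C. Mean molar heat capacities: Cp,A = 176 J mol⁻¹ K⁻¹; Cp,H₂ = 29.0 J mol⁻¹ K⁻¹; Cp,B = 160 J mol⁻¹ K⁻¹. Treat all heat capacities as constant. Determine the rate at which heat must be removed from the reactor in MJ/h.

Extent of reaction ξ = 0.863 × 183 = 157.93 mol/min
Reaction term: ξ·ΔH°_rxn = 157.93 × -107 = -16898 kJ/min
Sensible, feed 161→25 °C: -5102 kJ/min
Outlet flows (mol/min): A 25.071, H₂ 25.071, B 157.93
Sensible, products 25→173 °C: 4500.4 kJ/min
Q = ΔH = -17500 kJ/min = -291.67 kW
Heat removed = 1050 MJ/h

Q_out = 1050 MJ/h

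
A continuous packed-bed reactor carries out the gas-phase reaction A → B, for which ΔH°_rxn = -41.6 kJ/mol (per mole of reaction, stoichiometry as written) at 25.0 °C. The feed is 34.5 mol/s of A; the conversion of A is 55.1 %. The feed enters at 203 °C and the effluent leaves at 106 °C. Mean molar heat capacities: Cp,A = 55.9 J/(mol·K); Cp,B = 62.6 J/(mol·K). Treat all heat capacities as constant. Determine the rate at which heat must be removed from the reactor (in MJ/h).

Q_out = 3480 MJ/h

Extent of reaction ξ = 0.551 × 34.5 = 19.01 mol/s
Reaction term: ξ·ΔH°_rxn = 19.01 × -41.6 = -790.8 kJ/s
Sensible, feed 203→25 °C: -343.28 kJ/s
Outlet flows (mol/s): A 15.49, B 19.01
Sensible, products 25→106 °C: 166.53 kJ/s
Q = ΔH = -967.55 kJ/s = -967.55 kW
Heat removed = 3483.2 MJ/h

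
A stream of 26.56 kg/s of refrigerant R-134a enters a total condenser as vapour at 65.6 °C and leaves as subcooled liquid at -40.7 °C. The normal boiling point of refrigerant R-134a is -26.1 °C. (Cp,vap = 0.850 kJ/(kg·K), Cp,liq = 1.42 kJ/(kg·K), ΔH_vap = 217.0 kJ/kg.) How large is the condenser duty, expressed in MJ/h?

vapour 65.6→-26.1 °C: -77.945 kJ/kg
condensation at -26.1 °C: -217 kJ/kg
liquid -26.1→-40.7 °C: -20.732 kJ/kg
Δh = -77.945 + -217 + -20.732 = -315.68 kJ/kg
Q = ṁ·Δh = 26.56 kg/s × -315.68 kJ/kg = -8384.4 kJ/s
|Q| = 8384.4 kW = 30184 MJ/h

Q_c = 30200 MJ/h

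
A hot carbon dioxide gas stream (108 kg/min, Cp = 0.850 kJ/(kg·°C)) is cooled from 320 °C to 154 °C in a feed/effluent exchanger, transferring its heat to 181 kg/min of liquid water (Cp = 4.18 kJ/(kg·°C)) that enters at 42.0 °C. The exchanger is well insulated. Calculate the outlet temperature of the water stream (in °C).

Heat released by hot stream: Q = 108 × 0.850 × (320 − 154) = 15239 kJ/min
Energy balance on cold side (adiabatic exchanger): Q = ṁ_c·Cp_c·(T_c,out − T_c,in)
T_c,out = 42.0 + 15239/(181 × 4.18) = 62.142 °C

T_c,out = 62.1 °C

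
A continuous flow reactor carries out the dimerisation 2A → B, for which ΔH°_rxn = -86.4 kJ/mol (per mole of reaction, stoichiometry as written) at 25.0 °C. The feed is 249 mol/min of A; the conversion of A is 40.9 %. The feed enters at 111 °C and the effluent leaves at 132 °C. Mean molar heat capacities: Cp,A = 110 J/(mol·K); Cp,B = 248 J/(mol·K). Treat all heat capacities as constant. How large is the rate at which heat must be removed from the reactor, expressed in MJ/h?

Q_out = 220 MJ/h

Extent of reaction ξ = 0.409 × 249 / 2 = 50.92 mol/min
Reaction term: ξ·ΔH°_rxn = 50.92 × -86.4 = -4399.5 kJ/min
Sensible, feed 111→25 °C: -2355.5 kJ/min
Outlet flows (mol/min): A 147.16, B 50.92
Sensible, products 25→132 °C: 3083.3 kJ/min
Q = ΔH = -3671.8 kJ/min = -61.196 kW
Heat removed = 220.31 MJ/h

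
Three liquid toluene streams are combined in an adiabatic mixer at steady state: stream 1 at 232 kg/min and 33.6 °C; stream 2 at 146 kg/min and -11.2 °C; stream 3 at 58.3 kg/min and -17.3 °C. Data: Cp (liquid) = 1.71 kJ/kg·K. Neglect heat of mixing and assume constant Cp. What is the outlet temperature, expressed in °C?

T_out = 11.8 °C

Adiabatic, steady state ⇒ Σ ṁᵢCp,ᵢ(T_out − Tᵢ) = 0
Σ ṁᵢCp,ᵢTᵢ = 232×1.71×33.6 + 146×1.71×-11.2 + 58.3×1.71×-17.3 = 8808.9
Σ ṁᵢCp,ᵢ = 232×1.71 + 146×1.71 + 58.3×1.71 = 746.07
T_out = 8808.9 / 746.07 = 11.807 °C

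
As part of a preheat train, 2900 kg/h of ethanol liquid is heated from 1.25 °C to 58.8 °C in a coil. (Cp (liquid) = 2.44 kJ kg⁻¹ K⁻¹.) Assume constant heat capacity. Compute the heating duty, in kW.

Q = 113 kW

Q = ṁ·Cp·ΔT = 2900 × 2.44 × (58.8 − 1.25) = 407220 kJ/h
Converting: 407220 / 3600 s = 113.12 kW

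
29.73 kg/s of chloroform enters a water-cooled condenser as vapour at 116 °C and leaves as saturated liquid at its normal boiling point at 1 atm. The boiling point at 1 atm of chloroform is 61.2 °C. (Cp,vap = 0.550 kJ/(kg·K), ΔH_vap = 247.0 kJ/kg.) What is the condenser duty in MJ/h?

vapour 116→61.2 °C: -30.14 kJ/kg
condensation at 61.2 °C: -247 kJ/kg
Δh = -30.14 + -247 = -277.14 kJ/kg
Q = ṁ·Δh = 29.73 kg/s × -277.14 kJ/kg = -8239.4 kJ/s
|Q| = 8239.4 kW = 29662 MJ/h

Q_c = 29700 MJ/h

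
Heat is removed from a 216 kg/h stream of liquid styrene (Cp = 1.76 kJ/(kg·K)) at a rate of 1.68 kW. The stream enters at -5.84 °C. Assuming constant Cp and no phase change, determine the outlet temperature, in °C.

T_out = -21.7 °C

Q = 1.68 kW = 6048 kJ/h
ΔT = Q/(ṁ·Cp) = 6048/(216×1.76) = 15.909 K
T_out = -5.84 − 15.909 = -21.749 °C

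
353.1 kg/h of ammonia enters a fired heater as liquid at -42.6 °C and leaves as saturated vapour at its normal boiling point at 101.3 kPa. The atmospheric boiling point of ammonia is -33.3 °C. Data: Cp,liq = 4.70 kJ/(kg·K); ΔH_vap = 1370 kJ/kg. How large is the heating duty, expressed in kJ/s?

liquid -42.6→-33.3 °C: 43.71 kJ/kg
vaporisation at -33.3 °C: 1370 kJ/kg
Δh = 43.71 + 1370 = 1413.7 kJ/kg
Q = ṁ·Δh = 353.1 kg/h × 1413.7 kJ/kg = 499180 kJ/h
|Q| = 138.66 kW

Q = 139 kJ/s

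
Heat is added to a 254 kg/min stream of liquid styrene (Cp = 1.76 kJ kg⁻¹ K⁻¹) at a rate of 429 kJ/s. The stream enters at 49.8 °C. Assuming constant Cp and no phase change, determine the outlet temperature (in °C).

T_out = 107 °C

Q = 429 kJ/s = 25740 kJ/min
ΔT = Q/(ṁ·Cp) = 25740/(254×1.76) = 57.579 K
T_out = 49.8 + 57.579 = 107.38 °C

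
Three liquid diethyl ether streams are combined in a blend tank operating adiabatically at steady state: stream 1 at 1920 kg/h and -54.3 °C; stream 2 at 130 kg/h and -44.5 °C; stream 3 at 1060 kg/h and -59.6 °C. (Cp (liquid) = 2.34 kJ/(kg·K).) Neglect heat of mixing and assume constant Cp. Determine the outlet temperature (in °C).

T_out = -55.7 °C

No heat crosses the boundary, so H_out = H_in.
T_out = Σ ṁᵢCp,ᵢTᵢ / Σ ṁᵢCp,ᵢ
      = -405330 / 7277.4 = -55.697 °C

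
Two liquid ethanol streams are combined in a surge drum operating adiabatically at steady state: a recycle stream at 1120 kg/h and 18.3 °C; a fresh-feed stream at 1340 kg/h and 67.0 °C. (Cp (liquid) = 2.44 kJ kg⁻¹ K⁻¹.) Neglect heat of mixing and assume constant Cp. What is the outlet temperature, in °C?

T_out = 44.8 °C

No heat crosses the boundary, so H_out = H_in.
Σ ṁᵢCp,ᵢTᵢ = 1120×2.44×18.3 + 1340×2.44×67.0 = 269070
Σ ṁᵢCp,ᵢ = 1120×2.44 + 1340×2.44 = 6002.4
T_out = 269070 / 6002.4 = 44.828 °C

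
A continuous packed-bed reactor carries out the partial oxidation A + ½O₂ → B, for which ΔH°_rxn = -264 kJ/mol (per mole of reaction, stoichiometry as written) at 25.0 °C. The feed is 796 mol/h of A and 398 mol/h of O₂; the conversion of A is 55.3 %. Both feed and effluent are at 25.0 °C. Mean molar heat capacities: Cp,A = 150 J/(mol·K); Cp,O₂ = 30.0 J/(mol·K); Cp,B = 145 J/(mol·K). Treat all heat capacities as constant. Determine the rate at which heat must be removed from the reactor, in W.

Q_out = 32300 W

Extent of reaction ξ = 0.553 × 796 = 440.19 mol/h
Reaction term: ξ·ΔH°_rxn = 440.19 × -264 = -116210 kJ/h
Q = ΔH = -116210 kJ/h = -32.28 kW
Heat removed = 32280 W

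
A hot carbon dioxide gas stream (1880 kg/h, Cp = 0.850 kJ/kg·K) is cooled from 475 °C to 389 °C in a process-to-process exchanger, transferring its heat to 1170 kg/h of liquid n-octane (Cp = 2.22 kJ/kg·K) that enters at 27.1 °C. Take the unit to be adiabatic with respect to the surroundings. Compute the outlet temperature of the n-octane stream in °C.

Heat released by hot stream: Q = 1880 × 0.850 × (475 − 389) = 137430 kJ/h
Energy balance on cold side (adiabatic exchanger): Q = ṁ_c·Cp_c·(T_c,out − T_c,in)
T_c,out = 27.1 + 137430/(1170 × 2.22) = 80.01 °C

T_c,out = 80.0 °C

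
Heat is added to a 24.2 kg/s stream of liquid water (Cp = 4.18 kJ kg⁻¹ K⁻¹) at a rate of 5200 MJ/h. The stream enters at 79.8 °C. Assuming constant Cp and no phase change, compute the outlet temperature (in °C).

Q = 5200 MJ/h = 1444.4 kJ/s
ΔT = Q/(ṁ·Cp) = 1444.4/(24.2×4.18) = 14.279 K
T_out = 79.8 + 14.279 = 94.079 °C

T_out = 94.1 °C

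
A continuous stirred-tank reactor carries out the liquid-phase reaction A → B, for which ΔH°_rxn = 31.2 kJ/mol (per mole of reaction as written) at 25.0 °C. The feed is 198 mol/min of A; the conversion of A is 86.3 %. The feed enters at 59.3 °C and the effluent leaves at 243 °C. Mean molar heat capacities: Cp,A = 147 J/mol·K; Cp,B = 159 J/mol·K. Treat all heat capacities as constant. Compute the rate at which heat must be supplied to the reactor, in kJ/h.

Extent of reaction ξ = 0.863 × 198 = 170.87 mol/min
Reaction term: ξ·ΔH°_rxn = 170.87 × 31.2 = 5331.3 kJ/min
Sensible, feed 59.3→25 °C: -998.34 kJ/min
Outlet flows (mol/min): A 27.126, B 170.87
Sensible, products 25→243 °C: 6792.1 kJ/min
Q = ΔH = 11125 kJ/min = 185.42 kW
Heat supplied = 667500 kJ/h

Q_in = 668000 kJ/h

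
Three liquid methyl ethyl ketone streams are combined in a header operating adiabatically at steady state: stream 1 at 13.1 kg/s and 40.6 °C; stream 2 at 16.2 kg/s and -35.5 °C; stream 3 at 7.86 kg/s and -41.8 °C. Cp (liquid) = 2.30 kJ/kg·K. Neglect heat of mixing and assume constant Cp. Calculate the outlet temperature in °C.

Adiabatic, steady state ⇒ Σ ṁᵢCp,ᵢ(T_out − Tᵢ) = 0
T_out = Σ ṁᵢCp,ᵢTᵢ / Σ ṁᵢCp,ᵢ
      = -855.11 / 85.468 = -10.005 °C

T_out = -10.0 °C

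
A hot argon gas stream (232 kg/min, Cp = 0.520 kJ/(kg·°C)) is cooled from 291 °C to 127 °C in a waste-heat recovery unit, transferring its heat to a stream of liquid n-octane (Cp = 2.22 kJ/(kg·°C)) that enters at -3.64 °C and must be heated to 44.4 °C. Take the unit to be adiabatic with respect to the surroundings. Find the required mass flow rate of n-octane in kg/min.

Heat released by hot stream: Q = 232 × 0.520 × (291 − 127) = 19785 kJ/min
Energy balance on cold side (adiabatic exchanger): Q = ṁ_c·Cp_c·(T_c,out − T_c,in)
ṁ_c = 19785 / [2.22 × (44.4 − -3.64)] = 185.52 kg/min

ṁ_c = 186 kg/min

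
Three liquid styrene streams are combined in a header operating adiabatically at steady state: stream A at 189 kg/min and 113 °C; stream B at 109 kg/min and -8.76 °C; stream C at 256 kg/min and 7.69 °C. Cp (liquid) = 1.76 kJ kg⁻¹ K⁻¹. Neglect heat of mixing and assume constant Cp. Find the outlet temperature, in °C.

T_out = 40.4 °C

Adiabatic, steady state ⇒ Σ ṁᵢCp,ᵢ(T_out − Tᵢ) = 0
T_out = Σ ṁᵢCp,ᵢTᵢ / Σ ṁᵢCp,ᵢ
      = 39373 / 975.04 = 40.381 °C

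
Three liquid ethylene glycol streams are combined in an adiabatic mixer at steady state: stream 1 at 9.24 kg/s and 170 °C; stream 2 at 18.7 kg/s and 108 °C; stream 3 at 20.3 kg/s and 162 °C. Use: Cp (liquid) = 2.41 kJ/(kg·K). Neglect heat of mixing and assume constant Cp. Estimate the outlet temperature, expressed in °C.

Energy balance with Q = 0: Σ ṁᵢCp,ᵢ(T_out − Tᵢ) = 0
Σ ṁᵢCp,ᵢTᵢ = 9.24×2.41×170 + 18.7×2.41×108 + 20.3×2.41×162 = 16578
Σ ṁᵢCp,ᵢ = 9.24×2.41 + 18.7×2.41 + 20.3×2.41 = 116.26
T_out = 16578 / 116.26 = 142.6 °C

T_out = 143 °C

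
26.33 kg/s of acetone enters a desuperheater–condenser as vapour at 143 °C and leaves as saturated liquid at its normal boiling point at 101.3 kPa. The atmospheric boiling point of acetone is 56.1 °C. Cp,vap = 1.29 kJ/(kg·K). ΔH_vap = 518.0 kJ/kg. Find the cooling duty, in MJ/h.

Q_c = 59700 MJ/h

vapour 143→56.1 °C: -112.1 kJ/kg
condensation at 56.1 °C: -518 kJ/kg
Δh = -112.1 + -518 = -630.1 kJ/kg
Q = ṁ·Δh = 26.33 kg/s × -630.1 kJ/kg = -16591 kJ/s
|Q| = 16591 kW = 59726 MJ/h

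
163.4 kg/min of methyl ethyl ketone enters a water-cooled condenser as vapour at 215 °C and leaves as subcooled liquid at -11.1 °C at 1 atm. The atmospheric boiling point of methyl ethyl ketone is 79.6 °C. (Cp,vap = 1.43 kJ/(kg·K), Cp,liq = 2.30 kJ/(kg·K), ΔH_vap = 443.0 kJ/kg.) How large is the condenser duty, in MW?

vapour 215→79.6 °C: -193.62 kJ/kg
condensation at 79.6 °C: -443 kJ/kg
liquid 79.6→-11.1 °C: -208.61 kJ/kg
Δh = -193.62 + -443 + -208.61 = -845.23 kJ/kg
Q = ṁ·Δh = 163.4 kg/min × -845.23 kJ/kg = -138110 kJ/min
|Q| = 2301.8 kW = 2.3018 MW

Q_c = 2.30 MW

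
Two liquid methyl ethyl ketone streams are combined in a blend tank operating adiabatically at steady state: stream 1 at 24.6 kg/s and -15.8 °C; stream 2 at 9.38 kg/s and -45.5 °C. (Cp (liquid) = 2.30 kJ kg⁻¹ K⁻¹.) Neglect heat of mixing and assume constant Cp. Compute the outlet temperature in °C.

T_out = -24.0 °C

Adiabatic, steady state ⇒ Σ ṁᵢCp,ᵢ(T_out − Tᵢ) = 0
Σ ṁᵢCp,ᵢTᵢ = 24.6×2.30×-15.8 + 9.38×2.30×-45.5 = -1875.6
Σ ṁᵢCp,ᵢ = 24.6×2.30 + 9.38×2.30 = 78.154
T_out = -1875.6 / 78.154 = -23.999 °C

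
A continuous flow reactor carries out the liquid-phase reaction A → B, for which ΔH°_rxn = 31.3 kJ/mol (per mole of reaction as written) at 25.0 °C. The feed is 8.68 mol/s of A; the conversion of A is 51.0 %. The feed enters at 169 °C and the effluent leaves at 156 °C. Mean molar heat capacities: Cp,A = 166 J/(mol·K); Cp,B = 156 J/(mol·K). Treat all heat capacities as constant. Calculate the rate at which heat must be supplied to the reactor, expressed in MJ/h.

Extent of reaction ξ = 0.510 × 8.68 = 4.4268 mol/s
Reaction term: ξ·ΔH°_rxn = 4.4268 × 31.3 = 138.56 kJ/s
Sensible, feed 169→25 °C: -207.49 kJ/s
Outlet flows (mol/s): A 4.2532, B 4.4268
Sensible, products 25→156 °C: 182.96 kJ/s
Q = ΔH = 114.03 kJ/s = 114.03 kW
Heat supplied = 410.5 MJ/h

Q_in = 411 MJ/h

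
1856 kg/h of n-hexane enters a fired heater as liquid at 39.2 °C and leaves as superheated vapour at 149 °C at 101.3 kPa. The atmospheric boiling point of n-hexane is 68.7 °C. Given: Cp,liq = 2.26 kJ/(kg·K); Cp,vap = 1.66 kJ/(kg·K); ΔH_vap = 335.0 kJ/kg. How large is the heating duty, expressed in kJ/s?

Q = 276 kJ/s

liquid 39.2→68.7 °C: 66.67 kJ/kg
vaporisation at 68.7 °C: 335 kJ/kg
vapour 68.7→149 °C: 133.3 kJ/kg
Δh = 66.67 + 335 + 133.3 = 534.97 kJ/kg
Q = ṁ·Δh = 1856 kg/h × 534.97 kJ/kg = 992900 kJ/h
|Q| = 275.81 kW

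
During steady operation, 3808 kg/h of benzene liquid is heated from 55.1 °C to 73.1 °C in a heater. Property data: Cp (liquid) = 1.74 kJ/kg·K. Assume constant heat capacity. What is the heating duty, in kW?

Q = ṁ·Cp·ΔT = 3808 × 1.74 × (73.1 − 55.1) = 119270 kJ/h
Converting: 119270 / 3600 s = 33.13 kW

Q = 33.1 kW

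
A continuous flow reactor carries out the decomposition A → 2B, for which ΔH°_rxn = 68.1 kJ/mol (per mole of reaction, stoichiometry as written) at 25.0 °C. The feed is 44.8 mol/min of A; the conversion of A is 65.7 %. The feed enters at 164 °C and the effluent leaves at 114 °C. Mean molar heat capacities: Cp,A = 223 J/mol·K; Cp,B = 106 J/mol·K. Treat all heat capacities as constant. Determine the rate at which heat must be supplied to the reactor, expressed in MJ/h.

Extent of reaction ξ = 0.657 × 44.8 = 29.434 mol/min
Reaction term: ξ·ΔH°_rxn = 29.434 × 68.1 = 2004.4 kJ/min
Sensible, feed 164→25 °C: -1388.7 kJ/min
Outlet flows (mol/min): A 15.366, B 58.867
Sensible, products 25→114 °C: 860.33 kJ/min
Q = ΔH = 1476.1 kJ/min = 24.602 kW
Heat supplied = 88.566 MJ/h

Q_in = 88.6 MJ/h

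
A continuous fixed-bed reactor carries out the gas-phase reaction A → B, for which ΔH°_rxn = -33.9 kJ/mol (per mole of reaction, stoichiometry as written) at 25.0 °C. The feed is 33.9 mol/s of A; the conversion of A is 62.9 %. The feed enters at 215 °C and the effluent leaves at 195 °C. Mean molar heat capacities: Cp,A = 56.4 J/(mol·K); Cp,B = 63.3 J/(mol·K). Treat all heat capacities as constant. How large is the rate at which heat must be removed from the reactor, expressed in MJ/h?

Q_out = 2650 MJ/h

Extent of reaction ξ = 0.629 × 33.9 = 21.323 mol/s
Reaction term: ξ·ΔH°_rxn = 21.323 × -33.9 = -722.85 kJ/s
Sensible, feed 215→25 °C: -363.27 kJ/s
Outlet flows (mol/s): A 12.577, B 21.323
Sensible, products 25→195 °C: 350.05 kJ/s
Q = ΔH = -736.08 kJ/s = -736.08 kW
Heat removed = 2649.9 MJ/h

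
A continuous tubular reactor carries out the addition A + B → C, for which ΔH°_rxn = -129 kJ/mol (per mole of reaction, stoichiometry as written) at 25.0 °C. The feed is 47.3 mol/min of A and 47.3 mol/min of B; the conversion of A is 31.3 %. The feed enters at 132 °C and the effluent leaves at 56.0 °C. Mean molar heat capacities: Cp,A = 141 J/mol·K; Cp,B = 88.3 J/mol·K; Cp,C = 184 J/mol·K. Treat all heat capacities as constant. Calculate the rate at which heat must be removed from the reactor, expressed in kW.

Extent of reaction ξ = 0.313 × 47.3 = 14.805 mol/min
Reaction term: ξ·ΔH°_rxn = 14.805 × -129 = -1909.8 kJ/min
Sensible, feed 132→25 °C: -1160.5 kJ/min
Outlet flows (mol/min): A 32.495, B 32.495, C 14.805
Sensible, products 25→56.0 °C: 315.43 kJ/min
Q = ΔH = -2754.9 kJ/min = -45.915 kW
Heat removed = 45.915 kW

Q_out = 45.9 kW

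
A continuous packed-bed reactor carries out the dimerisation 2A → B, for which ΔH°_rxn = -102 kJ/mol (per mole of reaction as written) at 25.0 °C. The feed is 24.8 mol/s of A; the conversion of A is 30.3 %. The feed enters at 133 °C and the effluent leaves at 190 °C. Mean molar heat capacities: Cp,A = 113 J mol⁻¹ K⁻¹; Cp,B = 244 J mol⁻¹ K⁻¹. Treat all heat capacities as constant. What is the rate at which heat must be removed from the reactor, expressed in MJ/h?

Q_out = 764 MJ/h

Extent of reaction ξ = 0.303 × 24.8 / 2 = 3.7572 mol/s
Reaction term: ξ·ΔH°_rxn = 3.7572 × -102 = -383.23 kJ/s
Sensible, feed 133→25 °C: -302.66 kJ/s
Outlet flows (mol/s): A 17.286, B 3.7572
Sensible, products 25→190 °C: 473.55 kJ/s
Q = ΔH = -212.34 kJ/s = -212.34 kW
Heat removed = 764.42 MJ/h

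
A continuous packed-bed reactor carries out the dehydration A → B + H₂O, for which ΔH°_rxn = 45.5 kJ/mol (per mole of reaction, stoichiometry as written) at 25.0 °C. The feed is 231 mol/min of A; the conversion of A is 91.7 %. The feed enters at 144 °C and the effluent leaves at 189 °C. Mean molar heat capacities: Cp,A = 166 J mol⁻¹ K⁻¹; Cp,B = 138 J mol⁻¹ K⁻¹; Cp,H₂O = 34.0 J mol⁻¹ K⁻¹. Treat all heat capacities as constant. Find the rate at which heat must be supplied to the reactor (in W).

Extent of reaction ξ = 0.917 × 231 = 211.83 mol/min
Reaction term: ξ·ΔH°_rxn = 211.83 × 45.5 = 9638.1 kJ/min
Sensible, feed 144→25 °C: -4563.2 kJ/min
Outlet flows (mol/min): A 19.173, B 211.83, H₂O 211.83
Sensible, products 25→189 °C: 6497.2 kJ/min
Q = ΔH = 11572 kJ/min = 192.87 kW
Heat supplied = 192870 W

Q_in = 193000 W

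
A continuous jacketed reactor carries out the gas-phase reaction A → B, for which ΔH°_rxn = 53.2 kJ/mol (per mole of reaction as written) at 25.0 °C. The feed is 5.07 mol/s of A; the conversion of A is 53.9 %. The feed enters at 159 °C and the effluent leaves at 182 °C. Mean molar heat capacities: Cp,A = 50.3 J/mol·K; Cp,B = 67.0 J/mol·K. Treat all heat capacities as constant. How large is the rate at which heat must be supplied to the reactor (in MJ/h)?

Q_in = 570 MJ/h

Extent of reaction ξ = 0.539 × 5.07 = 2.7327 mol/s
Reaction term: ξ·ΔH°_rxn = 2.7327 × 53.2 = 145.38 kJ/s
Sensible, feed 159→25 °C: -34.173 kJ/s
Outlet flows (mol/s): A 2.3373, B 2.7327
Sensible, products 25→182 °C: 47.203 kJ/s
Q = ΔH = 158.41 kJ/s = 158.41 kW
Heat supplied = 570.28 MJ/h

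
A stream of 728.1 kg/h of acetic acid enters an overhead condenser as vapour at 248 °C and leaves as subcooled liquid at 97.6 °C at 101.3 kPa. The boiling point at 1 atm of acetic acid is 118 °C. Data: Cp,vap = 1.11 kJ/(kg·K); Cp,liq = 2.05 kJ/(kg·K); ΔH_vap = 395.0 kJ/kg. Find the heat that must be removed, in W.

vapour 248→118 °C: -144.3 kJ/kg
condensation at 118 °C: -395 kJ/kg
liquid 118→97.6 °C: -41.82 kJ/kg
Δh = -144.3 + -395 + -41.82 = -581.12 kJ/kg
Q = ṁ·Δh = 728.1 kg/h × -581.12 kJ/kg = -423110 kJ/h
|Q| = 117.53 kW = 117530 W

Q_c = 118000 W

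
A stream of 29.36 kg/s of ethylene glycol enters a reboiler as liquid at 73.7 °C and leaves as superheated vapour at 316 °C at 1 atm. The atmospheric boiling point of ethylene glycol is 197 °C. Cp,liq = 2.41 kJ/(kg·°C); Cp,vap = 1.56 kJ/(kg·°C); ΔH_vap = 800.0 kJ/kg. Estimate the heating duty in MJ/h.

Q = 136000 MJ/h

liquid 73.7→197 °C: 297.15 kJ/kg
vaporisation at 197 °C: 800 kJ/kg
vapour 197→316 °C: 185.64 kJ/kg
Δh = 297.15 + 800 + 185.64 = 1282.8 kJ/kg
Q = ṁ·Δh = 29.36 kg/s × 1282.8 kJ/kg = 37663 kJ/s
|Q| = 37663 kW = 135590 MJ/h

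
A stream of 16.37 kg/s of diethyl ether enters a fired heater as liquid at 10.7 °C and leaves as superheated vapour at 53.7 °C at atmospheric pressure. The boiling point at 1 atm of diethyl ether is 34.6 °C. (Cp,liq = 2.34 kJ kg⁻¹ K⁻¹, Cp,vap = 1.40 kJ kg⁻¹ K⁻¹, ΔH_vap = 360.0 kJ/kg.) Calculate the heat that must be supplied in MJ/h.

Q = 26100 MJ/h

liquid 10.7→34.6 °C: 55.926 kJ/kg
vaporisation at 34.6 °C: 360 kJ/kg
vapour 34.6→53.7 °C: 26.74 kJ/kg
Δh = 55.926 + 360 + 26.74 = 442.67 kJ/kg
Q = ṁ·Δh = 16.37 kg/s × 442.67 kJ/kg = 7246.4 kJ/s
|Q| = 7246.4 kW = 26087 MJ/h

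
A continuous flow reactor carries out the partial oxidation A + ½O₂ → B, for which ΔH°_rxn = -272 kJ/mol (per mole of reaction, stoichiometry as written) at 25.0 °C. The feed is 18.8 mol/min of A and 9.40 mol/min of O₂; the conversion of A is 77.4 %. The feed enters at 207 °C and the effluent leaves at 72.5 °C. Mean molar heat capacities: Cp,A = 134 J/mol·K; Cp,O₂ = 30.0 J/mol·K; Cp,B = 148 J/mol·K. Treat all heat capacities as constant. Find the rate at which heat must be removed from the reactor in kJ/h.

Q_out = 260000 kJ/h

Extent of reaction ξ = 0.774 × 18.8 = 14.551 mol/min
Reaction term: ξ·ΔH°_rxn = 14.551 × -272 = -3957.9 kJ/min
Sensible, feed 207→25 °C: -509.82 kJ/min
Outlet flows (mol/min): A 4.2488, O₂ 2.1244, B 14.551
Sensible, products 25→72.5 °C: 132.37 kJ/min
Q = ΔH = -4335.4 kJ/min = -72.256 kW
Heat removed = 260120 kJ/h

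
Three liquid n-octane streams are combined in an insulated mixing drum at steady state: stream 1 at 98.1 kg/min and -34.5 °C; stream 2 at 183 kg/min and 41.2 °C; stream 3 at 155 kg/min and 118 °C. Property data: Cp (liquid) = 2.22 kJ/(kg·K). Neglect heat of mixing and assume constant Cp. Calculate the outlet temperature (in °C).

T_out = 51.5 °C

No heat crosses the boundary, so H_out = H_in.
T_out = Σ ṁᵢCp,ᵢTᵢ / Σ ṁᵢCp,ᵢ
      = 49828 / 968.14 = 51.468 °C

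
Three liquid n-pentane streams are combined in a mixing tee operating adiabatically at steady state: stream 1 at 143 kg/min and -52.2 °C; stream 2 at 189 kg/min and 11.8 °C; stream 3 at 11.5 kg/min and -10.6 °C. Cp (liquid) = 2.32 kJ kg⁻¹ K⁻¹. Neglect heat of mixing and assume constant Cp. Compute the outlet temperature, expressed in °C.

No heat crosses the boundary, so H_out = H_in.
Σ ṁᵢCp,ᵢTᵢ = 143×2.32×-52.2 + 189×2.32×11.8 + 11.5×2.32×-10.6 = -12427
Σ ṁᵢCp,ᵢ = 143×2.32 + 189×2.32 + 11.5×2.32 = 796.92
T_out = -12427 / 796.92 = -15.593 °C

T_out = -15.6 °C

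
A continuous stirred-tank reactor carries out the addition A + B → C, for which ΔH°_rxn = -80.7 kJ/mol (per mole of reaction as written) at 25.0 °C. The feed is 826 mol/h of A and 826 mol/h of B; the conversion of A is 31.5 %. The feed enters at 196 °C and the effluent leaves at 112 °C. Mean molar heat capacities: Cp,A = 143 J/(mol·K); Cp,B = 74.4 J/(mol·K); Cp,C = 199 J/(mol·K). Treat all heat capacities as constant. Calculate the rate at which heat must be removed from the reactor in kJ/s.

Extent of reaction ξ = 0.315 × 826 = 260.19 mol/h
Reaction term: ξ·ΔH°_rxn = 260.19 × -80.7 = -20997 kJ/h
Sensible, feed 196→25 °C: -30707 kJ/h
Outlet flows (mol/h): A 565.81, B 565.81, C 260.19
Sensible, products 25→112 °C: 15206 kJ/h
Q = ΔH = -36498 kJ/h = -10.138 kW
Heat removed = 10.138 kJ/s

Q_out = 10.1 kJ/s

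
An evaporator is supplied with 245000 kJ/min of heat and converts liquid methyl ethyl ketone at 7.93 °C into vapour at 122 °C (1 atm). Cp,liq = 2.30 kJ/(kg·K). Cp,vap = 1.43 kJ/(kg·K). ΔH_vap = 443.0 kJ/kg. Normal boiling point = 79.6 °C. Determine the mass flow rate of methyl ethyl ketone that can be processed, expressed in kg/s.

Δh = 2.30×(79.6−7.93) + 443.0 + 1.43×(122−79.6) = 668.47 kJ/kg
Q = 245000 kJ/min = 4083.3 kJ/s = 4083.3 kJ/s
ṁ = Q/Δh = 4083.3 / 668.47 = 6.1084 kg/s

ṁ = 6.11 kg/s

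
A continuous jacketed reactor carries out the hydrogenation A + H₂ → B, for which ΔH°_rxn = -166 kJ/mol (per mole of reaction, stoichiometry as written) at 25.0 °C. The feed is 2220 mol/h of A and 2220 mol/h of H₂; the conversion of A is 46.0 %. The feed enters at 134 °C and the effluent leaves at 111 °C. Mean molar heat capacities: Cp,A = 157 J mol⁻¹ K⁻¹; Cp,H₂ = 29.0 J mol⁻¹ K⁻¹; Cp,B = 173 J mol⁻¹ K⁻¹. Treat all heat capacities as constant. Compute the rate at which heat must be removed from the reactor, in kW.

Q_out = 50.0 kW

Extent of reaction ξ = 0.460 × 2220 = 1021.2 mol/h
Reaction term: ξ·ΔH°_rxn = 1021.2 × -166 = -169520 kJ/h
Sensible, feed 134→25 °C: -45008 kJ/h
Outlet flows (mol/h): A 1198.8, H₂ 1198.8, B 1021.2
Sensible, products 25→111 °C: 34369 kJ/h
Q = ΔH = -180160 kJ/h = -50.044 kW
Heat removed = 50.044 kW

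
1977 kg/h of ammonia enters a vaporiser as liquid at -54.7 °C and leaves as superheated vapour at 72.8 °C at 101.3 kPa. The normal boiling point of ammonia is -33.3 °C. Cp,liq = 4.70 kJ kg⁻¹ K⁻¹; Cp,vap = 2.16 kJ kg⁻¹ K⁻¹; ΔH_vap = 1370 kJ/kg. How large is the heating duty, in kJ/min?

Q = 56000 kJ/min

liquid -54.7→-33.3 °C: 100.58 kJ/kg
vaporisation at -33.3 °C: 1370 kJ/kg
vapour -33.3→72.8 °C: 229.18 kJ/kg
Δh = 100.58 + 1370 + 229.18 = 1699.8 kJ/kg
Q = ṁ·Δh = 1977 kg/h × 1699.8 kJ/kg = 3.3604e+06 kJ/h
|Q| = 933.45 kW = 56007 kJ/min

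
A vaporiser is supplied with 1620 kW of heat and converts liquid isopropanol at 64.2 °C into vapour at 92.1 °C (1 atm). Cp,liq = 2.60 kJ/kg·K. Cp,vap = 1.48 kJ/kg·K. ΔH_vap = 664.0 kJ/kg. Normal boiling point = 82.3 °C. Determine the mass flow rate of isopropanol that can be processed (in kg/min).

Δh = 2.60×(82.3−64.2) + 664.0 + 1.48×(92.1−82.3) = 725.56 kJ/kg
Q = 1620 kW = 1620 kJ/s = 97200 kJ/min
ṁ = Q/Δh = 97200 / 725.56 = 133.96 kg/min

ṁ = 134 kg/min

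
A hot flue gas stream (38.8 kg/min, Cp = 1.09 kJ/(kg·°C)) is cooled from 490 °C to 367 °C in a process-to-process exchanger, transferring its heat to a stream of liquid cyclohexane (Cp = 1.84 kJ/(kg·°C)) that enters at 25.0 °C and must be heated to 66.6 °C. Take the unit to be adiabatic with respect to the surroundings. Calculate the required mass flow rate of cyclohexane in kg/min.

Heat released by hot stream: Q = 38.8 × 1.09 × (490 − 367) = 5201.9 kJ/min
Energy balance on cold side (adiabatic exchanger): Q = ṁ_c·Cp_c·(T_c,out − T_c,in)
ṁ_c = 5201.9 / [1.84 × (66.6 − 25.0)] = 67.96 kg/min

ṁ_c = 68.0 kg/min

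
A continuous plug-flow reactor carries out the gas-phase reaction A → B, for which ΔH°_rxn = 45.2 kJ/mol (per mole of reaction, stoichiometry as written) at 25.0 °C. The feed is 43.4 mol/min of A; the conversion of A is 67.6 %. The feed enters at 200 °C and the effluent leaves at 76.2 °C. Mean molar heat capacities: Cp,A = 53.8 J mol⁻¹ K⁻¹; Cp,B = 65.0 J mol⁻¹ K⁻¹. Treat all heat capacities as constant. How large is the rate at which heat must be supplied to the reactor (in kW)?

Q_in = 17.6 kW

Extent of reaction ξ = 0.676 × 43.4 = 29.338 mol/min
Reaction term: ξ·ΔH°_rxn = 29.338 × 45.2 = 1326.1 kJ/min
Sensible, feed 200→25 °C: -408.61 kJ/min
Outlet flows (mol/min): A 14.062, B 29.338
Sensible, products 25→76.2 °C: 136.37 kJ/min
Q = ΔH = 1053.9 kJ/min = 17.564 kW
Heat supplied = 17.564 kW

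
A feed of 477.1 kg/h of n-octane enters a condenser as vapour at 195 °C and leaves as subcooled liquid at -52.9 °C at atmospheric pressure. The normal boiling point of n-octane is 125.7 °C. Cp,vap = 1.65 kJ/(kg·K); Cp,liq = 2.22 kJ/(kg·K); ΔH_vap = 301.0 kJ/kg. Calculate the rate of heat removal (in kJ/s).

Q_c = 108 kJ/s

vapour 195→125.7 °C: -114.34 kJ/kg
condensation at 125.7 °C: -301 kJ/kg
liquid 125.7→-52.9 °C: -396.49 kJ/kg
Δh = -114.34 + -301 + -396.49 = -811.84 kJ/kg
Q = ṁ·Δh = 477.1 kg/h × -811.84 kJ/kg = -387330 kJ/h
|Q| = 107.59 kW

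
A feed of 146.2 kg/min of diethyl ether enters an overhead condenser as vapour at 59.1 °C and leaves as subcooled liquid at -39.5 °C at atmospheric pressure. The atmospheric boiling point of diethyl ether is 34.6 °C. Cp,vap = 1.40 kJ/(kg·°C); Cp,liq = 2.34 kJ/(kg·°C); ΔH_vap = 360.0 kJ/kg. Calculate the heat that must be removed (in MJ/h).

Q_c = 4980 MJ/h

vapour 59.1→34.6 °C: -34.3 kJ/kg
condensation at 34.6 °C: -360 kJ/kg
liquid 34.6→-39.5 °C: -173.39 kJ/kg
Δh = -34.3 + -360 + -173.39 = -567.69 kJ/kg
Q = ṁ·Δh = 146.2 kg/min × -567.69 kJ/kg = -82997 kJ/min
|Q| = 1383.3 kW = 4979.8 MJ/h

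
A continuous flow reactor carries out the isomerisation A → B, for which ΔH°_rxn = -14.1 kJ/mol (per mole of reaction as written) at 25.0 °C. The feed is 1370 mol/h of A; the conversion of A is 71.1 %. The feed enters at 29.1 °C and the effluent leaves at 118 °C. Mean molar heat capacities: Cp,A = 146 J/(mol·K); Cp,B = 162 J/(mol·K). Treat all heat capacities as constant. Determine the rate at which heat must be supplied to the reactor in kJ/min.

Extent of reaction ξ = 0.711 × 1370 = 974.07 mol/h
Reaction term: ξ·ΔH°_rxn = 974.07 × -14.1 = -13734 kJ/h
Sensible, feed 29.1→25 °C: -820.08 kJ/h
Outlet flows (mol/h): A 395.93, B 974.07
Sensible, products 25→118 °C: 20051 kJ/h
Q = ΔH = 5496.8 kJ/h = 1.5269 kW
Heat supplied = 91.613 kJ/min

Q_in = 91.6 kJ/min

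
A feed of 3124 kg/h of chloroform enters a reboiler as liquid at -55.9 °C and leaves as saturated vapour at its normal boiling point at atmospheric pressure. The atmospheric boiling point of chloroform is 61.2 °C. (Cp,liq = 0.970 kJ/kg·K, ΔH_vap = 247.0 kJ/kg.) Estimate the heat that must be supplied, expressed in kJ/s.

liquid -55.9→61.2 °C: 113.59 kJ/kg
vaporisation at 61.2 °C: 247 kJ/kg
Δh = 113.59 + 247 = 360.59 kJ/kg
Q = ṁ·Δh = 3124 kg/h × 360.59 kJ/kg = 1.1265e+06 kJ/h
|Q| = 312.91 kW

Q = 313 kJ/s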